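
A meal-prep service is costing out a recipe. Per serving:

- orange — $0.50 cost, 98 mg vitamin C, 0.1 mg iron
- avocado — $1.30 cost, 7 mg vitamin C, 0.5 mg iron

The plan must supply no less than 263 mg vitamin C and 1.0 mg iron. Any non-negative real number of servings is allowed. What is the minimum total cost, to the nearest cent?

$3.22

Two binding constraints pin down two serving amounts, so the optimal mix uses at most two foods. The candidates are each food alone (scaled to the tighter of vitamin C/iron) and each pair with both constraints tight.
orange only: max(263/98, 1.0/0.1) = 10 servings → $5.00.
avocado only: max(263/7, 1.0/0.5) = 37.57 servings → $48.84.
orange + avocado with both tight: 2.578 servings and 1.484 servings → $3.22.
So the least-cost plan costs $3.22.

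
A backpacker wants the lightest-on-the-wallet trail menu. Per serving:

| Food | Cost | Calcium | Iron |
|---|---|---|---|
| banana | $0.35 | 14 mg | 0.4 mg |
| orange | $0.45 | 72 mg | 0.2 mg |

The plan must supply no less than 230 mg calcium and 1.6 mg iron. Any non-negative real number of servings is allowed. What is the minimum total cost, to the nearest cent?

$2.14

banana only: max(230/14, 1.6/0.4) = 16.43 servings → $5.75.
orange only: max(230/72, 1.6/0.2) = 8 servings → $3.60.
banana + orange with both tight: 2.662 servings and 2.677 servings → $2.14.
Cheapest feasible corner: $2.14.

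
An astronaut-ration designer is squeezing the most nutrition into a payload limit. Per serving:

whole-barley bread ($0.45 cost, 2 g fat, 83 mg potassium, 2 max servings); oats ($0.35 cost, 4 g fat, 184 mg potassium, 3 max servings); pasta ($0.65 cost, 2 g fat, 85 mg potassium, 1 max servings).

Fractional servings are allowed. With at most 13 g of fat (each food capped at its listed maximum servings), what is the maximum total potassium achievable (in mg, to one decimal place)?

Potassium per g fat: oats 46, pasta 42.5, whole-barley bread 41.5.
Take 3 servings of oats: uses 12 g fat, +552.0 mg potassium (running total 552.0 mg).
Take 0.5 servings of pasta: uses 1 g fat, +42.5 mg potassium (running total 594.5 mg).
Greedy by best ratio exhausts the fat allowance optimally: 594.5 mg.

594.5 mg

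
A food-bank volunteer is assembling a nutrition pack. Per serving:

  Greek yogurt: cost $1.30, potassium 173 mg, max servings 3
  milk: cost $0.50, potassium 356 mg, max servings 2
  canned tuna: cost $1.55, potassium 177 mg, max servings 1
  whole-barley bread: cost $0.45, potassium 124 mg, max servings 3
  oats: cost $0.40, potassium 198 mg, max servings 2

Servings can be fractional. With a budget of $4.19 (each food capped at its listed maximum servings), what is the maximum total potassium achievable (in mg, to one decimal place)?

Potassium per dollar: milk 712, oats 495, whole-barley bread 275.6, Greek yogurt 133.1, canned tuna 114.2.
Take 2 servings of milk: spends $1.00, +712.0 mg potassium (running total 712.0 mg).
Take 2 servings of oats: spends $0.80, +396.0 mg potassium (running total 1108.0 mg).
Take 3 servings of whole-barley bread: spends $1.35, +372.0 mg potassium (running total 1480.0 mg).
Take 0.8 servings of Greek yogurt: spends $1.04, +138.4 mg potassium (running total 1618.4 mg).
Greedy by best ratio exhausts the cost allowance optimally: 1618.4 mg.

1618.4 mg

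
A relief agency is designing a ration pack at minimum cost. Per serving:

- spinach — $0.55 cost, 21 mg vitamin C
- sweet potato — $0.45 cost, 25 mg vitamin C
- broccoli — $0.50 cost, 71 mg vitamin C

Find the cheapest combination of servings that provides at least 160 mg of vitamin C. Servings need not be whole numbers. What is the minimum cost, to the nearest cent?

Cost per mg of vitamin C: broccoli $0.0070, sweet potato $0.0180, spinach $0.0262.
With no serving limits, use only broccoli: 160 mg / 71 mg = 2.254 servings × $0.50 = $1.13.

$1.13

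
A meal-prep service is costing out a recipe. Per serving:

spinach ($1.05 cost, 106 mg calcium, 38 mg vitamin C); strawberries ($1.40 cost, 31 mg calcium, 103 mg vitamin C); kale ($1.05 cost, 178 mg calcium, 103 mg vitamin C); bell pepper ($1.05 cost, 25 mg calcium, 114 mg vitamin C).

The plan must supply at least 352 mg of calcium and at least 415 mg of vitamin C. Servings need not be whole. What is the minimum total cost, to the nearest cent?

Two binding constraints pin down two serving amounts, so the optimal mix uses at most two foods. The candidates are each food alone (scaled to the tighter of calcium/vitamin C) and each pair with both constraints tight.
spinach only: max(352/106, 415/38) = 10.92 servings → $11.47.
strawberries only: max(352/31, 415/103) = 11.35 servings → $15.90.
kale only: max(352/178, 415/103) = 4.029 servings → $4.23.
bell pepper only: max(352/25, 415/114) = 14.08 servings → $14.78.
spinach + strawberries with both tight: 2.402 servings and 3.143 servings → $6.92.
spinach + kale: the both-tight solution has a negative serving — not a feasible corner.
spinach + bell pepper with both tight: 2.672 servings and 2.75 servings → $5.69.
strawberries + kale with both tight: 2.484 servings and 1.545 servings → $5.10.
strawberries + bell pepper with both targets exact would need a negative amount; discard.
kale + bell pepper with both tight: 1.679 servings and 2.123 servings → $3.99.
The minimum over all feasible corners is $3.99.

$3.99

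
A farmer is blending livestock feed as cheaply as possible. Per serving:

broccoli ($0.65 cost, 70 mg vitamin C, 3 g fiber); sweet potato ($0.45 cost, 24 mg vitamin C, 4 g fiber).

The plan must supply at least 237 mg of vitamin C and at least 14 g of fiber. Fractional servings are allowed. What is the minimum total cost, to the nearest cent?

$2.49

Minimising a linear cost over {vitamin C ≥ 237, fiber ≥ 14, servings ≥ 0} — the optimum is at a vertex, using one or two foods.
broccoli only: max(237/70, 14/3) = 4.667 servings → $3.03.
sweet potato only: max(237/24, 14/4) = 9.875 servings → $4.44.
broccoli + sweet potato with both tight: 2.942 servings and 1.293 servings → $2.49.
So the least-cost plan costs $2.49.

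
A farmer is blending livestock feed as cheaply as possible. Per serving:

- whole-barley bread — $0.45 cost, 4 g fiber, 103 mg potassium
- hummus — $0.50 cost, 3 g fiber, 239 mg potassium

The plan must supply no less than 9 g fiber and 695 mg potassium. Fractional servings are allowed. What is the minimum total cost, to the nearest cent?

Two binding constraints pin down two serving amounts, so the optimal mix uses at most two foods. The candidates are each food alone (scaled to the tighter of fiber/potassium) and each pair with both constraints tight.
whole-barley bread only: max(9/4, 695/103) = 6.748 servings → $3.04.
hummus only: max(9/3, 695/239) = 3 servings → $1.50.
whole-barley bread + hummus with both tight: 0.102 servings and 2.864 servings → $1.48.
Cheapest feasible corner: $1.48.

$1.48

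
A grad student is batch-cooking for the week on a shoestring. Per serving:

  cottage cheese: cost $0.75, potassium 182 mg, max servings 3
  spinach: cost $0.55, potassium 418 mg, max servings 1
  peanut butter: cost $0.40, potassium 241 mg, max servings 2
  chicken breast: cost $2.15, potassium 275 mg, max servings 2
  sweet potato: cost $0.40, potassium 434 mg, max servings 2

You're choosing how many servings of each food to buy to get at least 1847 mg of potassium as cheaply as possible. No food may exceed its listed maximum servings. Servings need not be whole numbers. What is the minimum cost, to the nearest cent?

Cost per mg of potassium: sweet potato $0.0009, spinach $0.0013, peanut butter $0.0017, cottage cheese $0.0041, chicken breast $0.0078.
Take 2 servings of sweet potato: +868.0 mg potassium for $0.80 (total $0.80, still need 979.0 mg).
Take 1 serving of spinach: +418.0 mg potassium for $0.55 (total $1.35, still need 561.0 mg).
Take 2 servings of peanut butter: +482.0 mg potassium for $0.80 (total $2.15, still need 79.0 mg).
Take 0.4341 servings of cottage cheese: +79.0 mg potassium for $0.33 (total $2.48, still need 0.0 mg).
Greedy by cheapest-per-mg is optimal for a single linear constraint, so the minimum cost is $2.48.

$2.48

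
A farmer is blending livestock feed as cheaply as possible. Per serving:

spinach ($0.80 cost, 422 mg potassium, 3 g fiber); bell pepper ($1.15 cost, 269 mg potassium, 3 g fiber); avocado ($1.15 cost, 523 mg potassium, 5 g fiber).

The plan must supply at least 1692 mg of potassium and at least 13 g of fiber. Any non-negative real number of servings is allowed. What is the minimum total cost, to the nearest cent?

$3.33

Two binding constraints pin down two serving amounts, so the optimal mix uses at most two foods. The candidates are each food alone (scaled to the tighter of potassium/fiber) and each pair with both constraints tight.
spinach only: max(1692/422, 13/3) = 4.333 servings → $3.47.
bell pepper only: max(1692/269, 13/3) = 6.29 servings → $7.23.
avocado only: max(1692/523, 13/5) = 3.235 servings → $3.72.
spinach + bell pepper with both tight: 3.44 servings and 0.8932 servings → $3.78.
spinach + avocado with both tight: 3.07 servings and 0.7579 servings → $3.33.
bell pepper + avocado with both targets exact would need a negative amount; discard.
The minimum over all feasible corners is $3.33.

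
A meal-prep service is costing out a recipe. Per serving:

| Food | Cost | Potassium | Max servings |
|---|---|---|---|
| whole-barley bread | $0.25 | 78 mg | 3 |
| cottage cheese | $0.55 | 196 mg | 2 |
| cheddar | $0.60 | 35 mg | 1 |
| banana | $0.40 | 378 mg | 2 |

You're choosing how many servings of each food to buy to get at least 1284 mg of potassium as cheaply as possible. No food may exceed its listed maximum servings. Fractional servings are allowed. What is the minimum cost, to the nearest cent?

Cost per mg of potassium: banana $0.0011, cottage cheese $0.0028, whole-barley bread $0.0032, cheddar $0.0171.
Take 2 servings of banana: +756.0 mg potassium for $0.80 (total $0.80, still need 528.0 mg).
Take 2 servings of cottage cheese: +392.0 mg potassium for $1.10 (total $1.90, still need 136.0 mg).
Take 1.744 servings of whole-barley bread: +136.0 mg potassium for $0.44 (total $2.34, still need 0.0 mg).
Filling from the cheapest source first is optimal under one linear minimum: $2.34.

$2.34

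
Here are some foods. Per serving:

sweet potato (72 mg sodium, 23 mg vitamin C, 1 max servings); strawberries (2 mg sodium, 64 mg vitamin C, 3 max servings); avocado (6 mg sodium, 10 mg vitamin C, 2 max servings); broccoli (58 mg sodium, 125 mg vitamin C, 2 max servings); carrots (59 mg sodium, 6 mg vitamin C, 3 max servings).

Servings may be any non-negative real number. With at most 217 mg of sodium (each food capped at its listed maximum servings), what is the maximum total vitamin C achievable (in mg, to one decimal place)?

486.1 mg

Vitamin C per mg sodium: strawberries 32, broccoli 2.155, avocado 1.667, sweet potato 0.3194, carrots 0.1017.
Take 3 servings of strawberries: uses 6 mg sodium, +192.0 mg vitamin C (running total 192.0 mg).
Take 2 servings of broccoli: uses 116 mg sodium, +250.0 mg vitamin C (running total 442.0 mg).
Take 2 servings of avocado: uses 12 mg sodium, +20.0 mg vitamin C (running total 462.0 mg).
Take 1 serving of sweet potato: uses 72 mg sodium, +23.0 mg vitamin C (running total 485.0 mg).
Take 0.1864 servings of carrots: uses 11 mg sodium, +1.1 mg vitamin C (running total 486.1 mg).
Filling greedily by vitamin C-per-mg sodium is optimal for one linear limit, giving 486.1 mg.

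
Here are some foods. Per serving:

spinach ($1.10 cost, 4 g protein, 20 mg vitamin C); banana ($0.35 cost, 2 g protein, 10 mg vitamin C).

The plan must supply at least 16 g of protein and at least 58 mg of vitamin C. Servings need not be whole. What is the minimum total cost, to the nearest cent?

$2.80

At the optimum either one food covers both requirements or two foods hit both targets exactly; no other combination can be cheaper.
spinach only: max(16/4, 58/20) = 4 servings → $4.40.
banana only: max(16/2, 58/10) = 8 servings → $2.80.
spinach + banana (both tight): parallel constraints — no distinct corner.
The minimum over all feasible corners is $2.80.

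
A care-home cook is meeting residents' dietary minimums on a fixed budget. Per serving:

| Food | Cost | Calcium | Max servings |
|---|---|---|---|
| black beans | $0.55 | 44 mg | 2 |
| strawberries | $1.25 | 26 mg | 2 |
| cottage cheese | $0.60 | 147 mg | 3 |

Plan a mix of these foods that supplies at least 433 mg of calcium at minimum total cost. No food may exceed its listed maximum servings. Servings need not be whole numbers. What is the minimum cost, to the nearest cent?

$1.77

Cost per mg of calcium: cottage cheese $0.0041, black beans $0.0125, strawberries $0.0481.
Take 2.946 servings of cottage cheese: +433.0 mg calcium for $1.77 (total $1.77, still need 0.0 mg).
Greedy by cheapest-per-mg is optimal for a single linear constraint, so the minimum cost is $1.77.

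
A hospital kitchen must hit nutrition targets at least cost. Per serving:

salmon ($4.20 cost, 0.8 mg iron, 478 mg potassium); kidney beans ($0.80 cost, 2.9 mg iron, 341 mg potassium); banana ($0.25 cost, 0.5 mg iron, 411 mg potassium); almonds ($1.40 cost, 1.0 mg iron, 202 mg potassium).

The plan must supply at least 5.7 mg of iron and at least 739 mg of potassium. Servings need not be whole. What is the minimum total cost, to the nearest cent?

$1.59

Check every corner: each single food scaled to meet both minima, and each pair solved so both constraints bind.
salmon only: max(5.7/0.8, 739/478) = 7.125 servings → $29.93.
kidney beans only: max(5.7/2.9, 739/341) = 2.167 servings → $1.73.
banana only: max(5.7/0.5, 739/411) = 11.4 servings → $2.85.
almonds only: max(5.7/1.0, 739/202) = 5.7 servings → $7.98.
salmon + kidney beans with both tight: 0.1791 servings and 1.916 servings → $2.29.
salmon + banana with both targets exact would need a negative amount; discard.
salmon + almonds with both targets exact would need a negative amount; discard.
kidney beans + banana with both tight: 1.932 servings and 0.1952 servings → $1.59.
kidney beans + almonds with both tight: 1.685 servings and 0.8145 servings → $2.49.
banana + almonds with both targets exact would need a negative amount; discard.
So the least-cost plan costs $1.59.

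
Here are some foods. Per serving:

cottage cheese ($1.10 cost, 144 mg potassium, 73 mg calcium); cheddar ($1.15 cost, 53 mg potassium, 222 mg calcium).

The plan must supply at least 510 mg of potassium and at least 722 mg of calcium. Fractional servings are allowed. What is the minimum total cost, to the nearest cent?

$5.67

At the optimum either one food covers both requirements or two foods hit both targets exactly; no other combination can be cheaper.
cottage cheese only: max(510/144, 722/73) = 9.89 servings → $10.88.
cheddar only: max(510/53, 722/222) = 9.623 servings → $11.07.
cottage cheese + cheddar with both tight: 2.667 servings and 2.375 servings → $5.67.
So the least-cost plan costs $5.67.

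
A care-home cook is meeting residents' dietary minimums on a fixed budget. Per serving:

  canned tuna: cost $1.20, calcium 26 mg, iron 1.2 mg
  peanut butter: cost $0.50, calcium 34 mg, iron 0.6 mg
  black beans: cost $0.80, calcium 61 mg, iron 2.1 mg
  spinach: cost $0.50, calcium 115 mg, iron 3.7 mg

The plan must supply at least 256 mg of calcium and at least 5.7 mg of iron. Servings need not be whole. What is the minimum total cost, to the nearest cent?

$1.11

canned tuna only: max(256/26, 5.7/1.2) = 9.846 servings → $11.82.
peanut butter only: max(256/34, 5.7/0.6) = 9.5 servings → $4.75.
black beans only: max(256/61, 5.7/2.1) = 4.197 servings → $3.36.
spinach only: max(256/115, 5.7/3.7) = 2.226 servings → $1.11.
canned tuna + peanut butter with both tight: 1.595 servings and 6.31 servings → $5.07.
canned tuna + black beans: intersection lies outside the first quadrant.
canned tuna + spinach with both targets exact would need a negative amount; discard.
peanut butter + black beans with both tight: 5.457 servings and 1.155 servings → $3.65.
peanut butter + spinach with both tight: 5.136 servings and 0.7077 servings → $2.92.
black beans + spinach with both targets exact would need a negative amount; discard.
So the least-cost plan costs $1.11.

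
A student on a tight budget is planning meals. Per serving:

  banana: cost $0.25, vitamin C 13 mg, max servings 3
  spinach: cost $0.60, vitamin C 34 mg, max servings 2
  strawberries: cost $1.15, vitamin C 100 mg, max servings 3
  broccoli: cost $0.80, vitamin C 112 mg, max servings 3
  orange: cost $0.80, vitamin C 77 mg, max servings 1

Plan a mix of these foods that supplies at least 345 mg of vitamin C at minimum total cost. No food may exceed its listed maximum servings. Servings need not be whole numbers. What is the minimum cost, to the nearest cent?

$2.49

Cost per mg of vitamin C: broccoli $0.0071, orange $0.0104, strawberries $0.0115, spinach $0.0176, banana $0.0192.
Take 3 servings of broccoli: +336.0 mg vitamin C for $2.40 (total $2.40, still need 9.0 mg).
Take 0.1169 servings of orange: +9.0 mg vitamin C for $0.09 (total $2.49, still need 0.0 mg).
Greedy by cheapest-per-mg is optimal for a single linear constraint, so the minimum cost is $2.49.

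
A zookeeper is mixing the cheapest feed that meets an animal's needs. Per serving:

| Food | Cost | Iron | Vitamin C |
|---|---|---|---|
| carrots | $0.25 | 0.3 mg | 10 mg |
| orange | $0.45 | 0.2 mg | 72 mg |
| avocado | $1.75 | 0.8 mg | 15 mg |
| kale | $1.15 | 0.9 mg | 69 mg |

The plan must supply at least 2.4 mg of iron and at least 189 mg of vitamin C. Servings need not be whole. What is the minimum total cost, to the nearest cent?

$2.47

carrots only: max(2.4/0.3, 189/10) = 18.9 servings → $4.72.
orange only: max(2.4/0.2, 189/72) = 12 servings → $5.40.
avocado only: max(2.4/0.8, 189/15) = 12.6 servings → $22.05.
kale only: max(2.4/0.9, 189/69) = 2.739 servings → $3.15.
carrots + orange with both tight: 6.888 servings and 1.668 servings → $2.47.
carrots + avocado: the both-tight solution has a negative serving — not a feasible corner.
carrots + kale: the both-tight solution has a negative serving — not a feasible corner.
orange + avocado with both tight: 2.11 servings and 2.473 servings → $5.28.
orange + kale with both tight: 0.08824 servings and 2.647 servings → $3.08.
avocado + kale with both targets exact would need a negative amount; discard.
So the least-cost plan costs $2.47.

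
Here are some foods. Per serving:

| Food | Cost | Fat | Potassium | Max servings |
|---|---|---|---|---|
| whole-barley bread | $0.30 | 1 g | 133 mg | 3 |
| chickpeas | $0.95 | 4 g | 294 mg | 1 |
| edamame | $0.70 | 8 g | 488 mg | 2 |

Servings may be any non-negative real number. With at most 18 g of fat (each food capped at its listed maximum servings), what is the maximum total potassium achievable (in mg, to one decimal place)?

Potassium per g fat: whole-barley bread 133, chickpeas 73.5, edamame 61.
Take 3 servings of whole-barley bread: uses 3 g fat, +399.0 mg potassium (running total 399.0 mg).
Take 1 serving of chickpeas: uses 4 g fat, +294.0 mg potassium (running total 693.0 mg).
Take 1.375 servings of edamame: uses 11 g fat, +671.0 mg potassium (running total 1364.0 mg).
Filling greedily by potassium-per-g fat is optimal for one linear limit, giving 1364.0 mg.

1364.0 mg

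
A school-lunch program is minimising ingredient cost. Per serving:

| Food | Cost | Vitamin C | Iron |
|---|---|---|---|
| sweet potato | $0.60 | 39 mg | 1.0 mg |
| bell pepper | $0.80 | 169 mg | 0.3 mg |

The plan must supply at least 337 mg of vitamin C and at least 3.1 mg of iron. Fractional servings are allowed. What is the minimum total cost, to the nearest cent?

For a min-cost LP with two ≥-constraints, a basic feasible solution has at most two positive variables.
sweet potato only: max(337/39, 3.1/1.0) = 8.641 servings → $5.18.
bell pepper only: max(337/169, 3.1/0.3) = 10.33 servings → $8.27.
sweet potato + bell pepper with both tight: 2.688 servings and 1.374 servings → $2.71.
The minimum over all feasible corners is $2.71.

$2.71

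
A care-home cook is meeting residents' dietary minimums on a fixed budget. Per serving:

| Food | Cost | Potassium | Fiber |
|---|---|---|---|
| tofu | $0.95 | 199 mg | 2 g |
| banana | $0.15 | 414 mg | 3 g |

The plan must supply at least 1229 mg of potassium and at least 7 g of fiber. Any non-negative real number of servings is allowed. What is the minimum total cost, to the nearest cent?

$0.45

Minimising a linear cost over {potassium ≥ 1229, fiber ≥ 7, servings ≥ 0} — the optimum is at a vertex, using one or two foods.
tofu only: max(1229/199, 7/2) = 6.176 servings → $5.87.
banana only: max(1229/414, 7/3) = 2.969 servings → $0.45.
tofu + banana: the both-tight solution has a negative serving — not a feasible corner.
Cheapest feasible corner: $0.45.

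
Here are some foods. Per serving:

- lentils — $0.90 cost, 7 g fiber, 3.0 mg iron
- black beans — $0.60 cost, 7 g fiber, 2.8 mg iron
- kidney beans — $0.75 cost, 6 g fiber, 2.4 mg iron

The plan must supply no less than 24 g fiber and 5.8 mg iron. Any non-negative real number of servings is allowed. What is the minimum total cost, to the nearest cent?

$2.06

An LP optimum is at a vertex; with two nutrient constraints at most two foods are used. Check each candidate.
lentils only: max(24/7, 5.8/3.0) = 3.429 servings → $3.09.
black beans only: max(24/7, 5.8/2.8) = 3.429 servings → $2.06.
kidney beans only: max(24/6, 5.8/2.4) = 4 servings → $3.00.
lentils + black beans: intersection lies outside the first quadrant.
lentils + kidney beans: intersection lies outside the first quadrant.
black beans + kidney beans (both tight): parallel constraints — no distinct corner.
Cheapest feasible corner: $2.06.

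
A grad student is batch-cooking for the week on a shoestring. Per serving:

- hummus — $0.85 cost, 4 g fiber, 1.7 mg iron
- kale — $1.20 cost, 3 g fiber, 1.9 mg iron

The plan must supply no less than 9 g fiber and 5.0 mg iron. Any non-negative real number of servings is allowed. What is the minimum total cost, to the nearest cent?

$2.50

A basic optimal solution has at most two foods positive. Try each food alone and each pair with both targets met exactly.
hummus only: max(9/4, 5.0/1.7) = 2.941 servings → $2.50.
kale only: max(9/3, 5.0/1.9) = 3 servings → $3.60.
hummus + kale with both tight: 0.84 servings and 1.88 servings → $2.97.
The minimum over all feasible corners is $2.50.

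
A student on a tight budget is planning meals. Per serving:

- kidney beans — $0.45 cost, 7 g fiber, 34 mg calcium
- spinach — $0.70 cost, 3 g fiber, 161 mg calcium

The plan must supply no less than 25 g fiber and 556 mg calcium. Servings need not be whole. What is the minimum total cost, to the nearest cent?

$3.11

Minimising a linear cost over {fiber ≥ 25, calcium ≥ 556, servings ≥ 0} — the optimum is at a vertex, using one or two foods.
kidney beans only: max(25/7, 556/34) = 16.35 servings → $7.36.
spinach only: max(25/3, 556/161) = 8.333 servings → $5.83.
kidney beans + spinach with both tight: 2.3 servings and 2.968 servings → $3.11.
So the least-cost plan costs $3.11.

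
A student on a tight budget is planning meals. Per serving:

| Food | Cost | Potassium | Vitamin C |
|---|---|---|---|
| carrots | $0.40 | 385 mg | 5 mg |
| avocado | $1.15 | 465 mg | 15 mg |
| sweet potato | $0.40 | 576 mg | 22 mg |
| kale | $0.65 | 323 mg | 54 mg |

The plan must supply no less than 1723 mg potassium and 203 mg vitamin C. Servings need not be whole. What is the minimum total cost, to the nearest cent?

$2.60

carrots only: max(1723/385, 203/5) = 40.6 servings → $16.24.
avocado only: max(1723/465, 203/15) = 13.53 servings → $15.56.
sweet potato only: max(1723/576, 203/22) = 9.227 servings → $3.69.
kale only: max(1723/323, 203/54) = 5.334 servings → $3.47.
carrots + avocado: intersection lies outside the first quadrant.
carrots + sweet potato: the both-tight solution has a negative serving — not a feasible corner.
carrots + kale with both tight: 1.433 servings and 3.627 servings → $2.93.
avocado + sweet potato: the both-tight solution has a negative serving — not a feasible corner.
avocado + kale with both tight: 1.356 servings and 3.383 servings → $3.76.
sweet potato + kale with both tight: 1.145 servings and 3.293 servings → $2.60.
So the least-cost plan costs $2.60.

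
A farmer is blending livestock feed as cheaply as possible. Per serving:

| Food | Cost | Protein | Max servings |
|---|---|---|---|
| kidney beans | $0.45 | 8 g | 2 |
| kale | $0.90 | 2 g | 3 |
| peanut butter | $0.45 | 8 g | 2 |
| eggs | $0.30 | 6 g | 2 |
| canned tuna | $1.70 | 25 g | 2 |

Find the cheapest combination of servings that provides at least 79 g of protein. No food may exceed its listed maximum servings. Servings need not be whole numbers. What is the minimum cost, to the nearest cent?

Cost per g of protein: eggs $0.0500, kidney beans $0.0563, peanut butter $0.0563, canned tuna $0.0680, kale $0.4500.
Take 2 servings of eggs: +12.0 g protein for $0.60 (total $0.60, still need 67.0 g).
Take 2 servings of kidney beans: +16.0 g protein for $0.90 (total $1.50, still need 51.0 g).
Take 2 servings of peanut butter: +16.0 g protein for $0.90 (total $2.40, still need 35.0 g).
Take 1.4 servings of canned tuna: +35.0 g protein for $2.38 (total $4.78, still need 0.0 g).
Greedy by cheapest-per-g is optimal for a single linear constraint, so the minimum cost is $4.78.

$4.78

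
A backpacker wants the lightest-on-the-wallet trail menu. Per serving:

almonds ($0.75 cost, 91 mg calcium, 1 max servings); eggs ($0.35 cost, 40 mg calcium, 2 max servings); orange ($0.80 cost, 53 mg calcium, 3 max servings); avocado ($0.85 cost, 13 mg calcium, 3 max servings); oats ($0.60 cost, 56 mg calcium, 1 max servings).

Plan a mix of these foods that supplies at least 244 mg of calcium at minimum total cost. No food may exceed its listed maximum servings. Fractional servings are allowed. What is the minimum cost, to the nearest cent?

Cost per mg of calcium: almonds $0.0082, eggs $0.0088, oats $0.0107, orange $0.0151, avocado $0.0654.
Take 1 serving of almonds: +91.0 mg calcium for $0.75 (total $0.75, still need 153.0 mg).
Take 2 servings of eggs: +80.0 mg calcium for $0.70 (total $1.45, still need 73.0 mg).
Take 1 serving of oats: +56.0 mg calcium for $0.60 (total $2.05, still need 17.0 mg).
Take 0.3208 servings of orange: +17.0 mg calcium for $0.26 (total $2.31, still need 0.0 mg).
Greedy by cheapest-per-mg is optimal for a single linear constraint, so the minimum cost is $2.31.

$2.31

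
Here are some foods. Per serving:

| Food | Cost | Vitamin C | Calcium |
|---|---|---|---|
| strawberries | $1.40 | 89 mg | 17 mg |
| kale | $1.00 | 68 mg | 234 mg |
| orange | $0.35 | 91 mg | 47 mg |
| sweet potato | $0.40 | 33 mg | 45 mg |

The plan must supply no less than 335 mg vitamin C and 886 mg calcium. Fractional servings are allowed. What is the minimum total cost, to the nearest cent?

$3.94

strawberries only: max(335/89, 886/17) = 52.12 servings → $72.96.
kale only: max(335/68, 886/234) = 4.926 servings → $4.93.
orange only: max(335/91, 886/47) = 18.85 servings → $6.60.
sweet potato only: max(335/33, 886/45) = 19.69 servings → $7.88.
strawberries + kale with both tight: 0.9223 servings and 3.719 servings → $5.01.
strawberries + orange: the both-tight solution has a negative serving — not a feasible corner.
strawberries + sweet potato: the both-tight solution has a negative serving — not a feasible corner.
kale + orange with both tight: 3.585 servings and 1.002 servings → $3.94.
kale + sweet potato with both tight: 3.038 servings and 3.891 servings → $4.59.
orange + sweet potato with both targets exact would need a negative amount; discard.
So the least-cost plan costs $3.94.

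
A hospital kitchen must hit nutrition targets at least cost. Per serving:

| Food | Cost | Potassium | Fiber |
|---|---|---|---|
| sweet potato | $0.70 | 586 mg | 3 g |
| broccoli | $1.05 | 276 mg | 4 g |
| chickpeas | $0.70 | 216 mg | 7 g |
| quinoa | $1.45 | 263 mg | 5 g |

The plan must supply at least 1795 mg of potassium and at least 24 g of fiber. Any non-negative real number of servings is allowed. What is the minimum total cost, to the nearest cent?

$3.25

Minimising a linear cost over {potassium ≥ 1795, fiber ≥ 24, servings ≥ 0} — the optimum is at a vertex, using one or two foods.
sweet potato only: max(1795/586, 24/3) = 8 servings → $5.60.
broccoli only: max(1795/276, 24/4) = 6.504 servings → $6.83.
chickpeas only: max(1795/216, 24/7) = 8.31 servings → $5.82.
quinoa only: max(1795/263, 24/5) = 6.825 servings → $9.90.
sweet potato + broccoli with both tight: 0.3668 servings and 5.725 servings → $6.27.
sweet potato + chickpeas with both tight: 2.137 servings and 2.513 servings → $3.25.
sweet potato + quinoa with both tight: 1.244 servings and 4.054 servings → $6.75.
broccoli + chickpeas: the both-tight solution has a negative serving — not a feasible corner.
broccoli + quinoa: the both-tight solution has a negative serving — not a feasible corner.
chickpeas + quinoa with both targets exact would need a negative amount; discard.
So the least-cost plan costs $3.25.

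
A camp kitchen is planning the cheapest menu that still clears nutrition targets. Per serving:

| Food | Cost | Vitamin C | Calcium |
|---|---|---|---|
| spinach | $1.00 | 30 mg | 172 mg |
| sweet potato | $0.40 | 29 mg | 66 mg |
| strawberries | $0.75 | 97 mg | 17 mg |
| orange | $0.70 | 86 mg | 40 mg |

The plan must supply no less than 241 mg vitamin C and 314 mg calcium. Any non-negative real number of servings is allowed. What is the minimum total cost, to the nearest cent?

$2.59

For a min-cost LP with two ≥-constraints, a basic feasible solution has at most two positive variables.
spinach only: max(241/30, 314/172) = 8.033 servings → $8.03.
sweet potato only: max(241/29, 314/66) = 8.31 servings → $3.32.
strawberries only: max(241/97, 314/17) = 18.47 servings → $13.85.
orange only: max(241/86, 314/40) = 7.85 servings → $5.50.
spinach + sweet potato: the both-tight solution has a negative serving — not a feasible corner.
spinach + strawberries with both tight: 1.63 servings and 1.98 servings → $3.12.
spinach + orange with both tight: 1.278 servings and 2.357 servings → $2.93.
sweet potato + strawberries with both tight: 4.461 servings and 1.151 servings → $2.65.
sweet potato + orange with both tight: 3.845 servings and 1.506 servings → $2.59.
strawberries + orange: the both-tight solution has a negative serving — not a feasible corner.
The minimum over all feasible corners is $2.59.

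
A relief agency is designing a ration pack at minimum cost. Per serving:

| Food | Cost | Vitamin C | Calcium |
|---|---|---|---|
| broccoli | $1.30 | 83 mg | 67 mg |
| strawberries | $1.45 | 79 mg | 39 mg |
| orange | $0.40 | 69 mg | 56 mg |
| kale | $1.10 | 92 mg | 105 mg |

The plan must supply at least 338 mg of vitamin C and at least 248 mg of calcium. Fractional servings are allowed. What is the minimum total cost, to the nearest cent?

$1.96

With two linear requirements the optimum uses one or two foods; enumerate the corners.
broccoli only: max(338/83, 248/67) = 4.072 servings → $5.29.
strawberries only: max(338/79, 248/39) = 6.359 servings → $9.22.
orange only: max(338/69, 248/56) = 4.899 servings → $1.96.
kale only: max(338/92, 248/105) = 3.674 servings → $4.04.
broccoli + strawberries with both tight: 3.118 servings and 1.003 servings → $5.51.
broccoli + orange: intersection lies outside the first quadrant.
broccoli + kale with both targets exact would need a negative amount; discard.
strawberries + orange with both tight: 1.048 servings and 3.699 servings → $3.00.
strawberries + kale with both tight: 2.693 servings and 1.362 servings → $5.40.
orange + kale: the both-tight solution has a negative serving — not a feasible corner.
The minimum over all feasible corners is $1.96.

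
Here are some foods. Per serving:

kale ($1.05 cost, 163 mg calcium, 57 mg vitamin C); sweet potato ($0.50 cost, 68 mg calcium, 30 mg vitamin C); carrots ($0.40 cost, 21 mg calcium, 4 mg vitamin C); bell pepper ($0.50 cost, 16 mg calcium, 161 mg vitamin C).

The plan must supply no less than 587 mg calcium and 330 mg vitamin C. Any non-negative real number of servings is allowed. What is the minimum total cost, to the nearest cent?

Check every corner: each single food scaled to meet both minima, and each pair solved so both constraints bind.
kale only: max(587/163, 330/57) = 5.789 servings → $6.08.
sweet potato only: max(587/68, 330/30) = 11 servings → $5.50.
carrots only: max(587/21, 330/4) = 82.5 servings → $33.00.
bell pepper only: max(587/16, 330/161) = 36.69 servings → $18.34.
kale + sweet potato: the both-tight solution has a negative serving — not a feasible corner.
kale + carrots: intersection lies outside the first quadrant.
kale + bell pepper with both tight: 3.522 servings and 0.8026 servings → $4.10.
sweet potato + carrots with both targets exact would need a negative amount; discard.
sweet potato + bell pepper with both tight: 8.524 servings and 0.4614 servings → $4.49.
carrots + bell pepper with both tight: 26.9 servings and 1.381 servings → $11.45.
The minimum over all feasible corners is $4.10.

$4.10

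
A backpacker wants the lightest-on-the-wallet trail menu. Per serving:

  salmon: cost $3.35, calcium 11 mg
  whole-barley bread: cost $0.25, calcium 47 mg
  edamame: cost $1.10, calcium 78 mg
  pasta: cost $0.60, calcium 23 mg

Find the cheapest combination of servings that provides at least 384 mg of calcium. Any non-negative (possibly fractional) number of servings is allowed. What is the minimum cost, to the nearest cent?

$2.04

Cost per mg of calcium: whole-barley bread $0.0053, edamame $0.0141, pasta $0.0261, salmon $0.3045.
With no serving limits, use only whole-barley bread: 384 mg / 47 mg = 8.17 servings × $0.25 = $2.04.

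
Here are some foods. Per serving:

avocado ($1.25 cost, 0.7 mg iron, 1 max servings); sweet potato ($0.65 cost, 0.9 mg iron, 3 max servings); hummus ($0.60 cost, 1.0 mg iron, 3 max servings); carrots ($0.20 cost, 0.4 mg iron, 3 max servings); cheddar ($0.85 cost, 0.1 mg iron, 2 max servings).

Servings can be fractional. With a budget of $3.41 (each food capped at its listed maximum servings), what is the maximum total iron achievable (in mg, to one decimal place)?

5.6 mg

Iron per dollar: carrots 2, hummus 1.667, sweet potato 1.385, avocado 0.56, cheddar 0.1176.
Take 3 servings of carrots: spends $0.60, +1.2 mg iron (running total 1.2 mg).
Take 3 servings of hummus: spends $1.80, +3.0 mg iron (running total 4.2 mg).
Take 1.554 servings of sweet potato: spends $1.01, +1.4 mg iron (running total 5.6 mg).
Filling greedily by iron-per-dollar is optimal for one linear limit, giving 5.6 mg.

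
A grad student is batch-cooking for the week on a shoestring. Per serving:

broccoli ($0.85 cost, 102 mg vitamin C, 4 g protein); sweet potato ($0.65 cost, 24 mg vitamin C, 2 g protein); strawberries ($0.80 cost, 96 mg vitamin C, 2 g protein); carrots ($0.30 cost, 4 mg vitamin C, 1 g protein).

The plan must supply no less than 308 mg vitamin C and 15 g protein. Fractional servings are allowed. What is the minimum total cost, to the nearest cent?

Minimising a linear cost over {vitamin C ≥ 308, protein ≥ 15, servings ≥ 0} — the optimum is at a vertex, using one or two foods.
broccoli only: max(308/102, 15/4) = 3.75 servings → $3.19.
sweet potato only: max(308/24, 15/2) = 12.83 servings → $8.34.
strawberries only: max(308/96, 15/2) = 7.5 servings → $6.00.
carrots only: max(308/4, 15/1) = 77 servings → $23.10.
broccoli + sweet potato with both tight: 2.37 servings and 2.759 servings → $3.81.
broccoli + strawberries: the both-tight solution has a negative serving — not a feasible corner.
broccoli + carrots with both tight: 2.884 servings and 3.465 servings → $3.49.
sweet potato + strawberries with both tight: 5.722 servings and 1.778 servings → $5.14.
sweet potato + carrots: intersection lies outside the first quadrant.
strawberries + carrots with both tight: 2.818 servings and 9.364 servings → $5.06.
The minimum over all feasible corners is $3.19.

$3.19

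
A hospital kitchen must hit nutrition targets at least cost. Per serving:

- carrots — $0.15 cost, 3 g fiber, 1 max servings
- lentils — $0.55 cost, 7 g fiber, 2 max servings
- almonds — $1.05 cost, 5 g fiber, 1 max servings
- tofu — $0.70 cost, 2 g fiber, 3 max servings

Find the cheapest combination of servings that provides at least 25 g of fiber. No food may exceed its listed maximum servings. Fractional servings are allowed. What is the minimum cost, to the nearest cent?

$3.35

Cost per g of fiber: carrots $0.0500, lentils $0.0786, almonds $0.2100, tofu $0.3500.
Take 1 serving of carrots: +3.0 g fiber for $0.15 (total $0.15, still need 22.0 g).
Take 2 servings of lentils: +14.0 g fiber for $1.10 (total $1.25, still need 8.0 g).
Take 1 serving of almonds: +5.0 g fiber for $1.05 (total $2.30, still need 3.0 g).
Take 1.5 servings of tofu: +3.0 g fiber for $1.05 (total $3.35, still need 0.0 g).
Greedy by cheapest-per-g is optimal for a single linear constraint, so the minimum cost is $3.35.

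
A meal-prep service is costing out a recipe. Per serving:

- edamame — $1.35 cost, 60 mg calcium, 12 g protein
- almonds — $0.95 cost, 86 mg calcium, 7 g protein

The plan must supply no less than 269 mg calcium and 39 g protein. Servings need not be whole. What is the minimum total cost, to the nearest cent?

With two linear requirements the optimum uses one or two foods; enumerate the corners.
edamame only: max(269/60, 39/12) = 4.483 servings → $6.05.
almonds only: max(269/86, 39/7) = 5.571 servings → $5.29.
edamame + almonds with both tight: 2.404 servings and 1.451 servings → $4.62.
Cheapest feasible corner: $4.62.

$4.62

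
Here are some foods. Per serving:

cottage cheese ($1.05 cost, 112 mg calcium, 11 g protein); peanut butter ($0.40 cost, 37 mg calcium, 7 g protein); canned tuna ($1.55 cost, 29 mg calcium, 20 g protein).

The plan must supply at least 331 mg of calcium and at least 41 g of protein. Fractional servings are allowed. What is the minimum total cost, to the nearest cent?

$3.24

This is a tiny linear program; its minimum lies at a vertex of the feasible set. List the vertices and price them.
cottage cheese only: max(331/112, 41/11) = 3.727 servings → $3.91.
peanut butter only: max(331/37, 41/7) = 8.946 servings → $3.58.
canned tuna only: max(331/29, 41/20) = 11.41 servings → $17.69.
cottage cheese + peanut butter with both tight: 2.122 servings and 2.523 servings → $3.24.
cottage cheese + canned tuna with both tight: 2.827 servings and 0.4951 servings → $3.74.
peanut butter + canned tuna: intersection lies outside the first quadrant.
So the least-cost plan costs $3.24.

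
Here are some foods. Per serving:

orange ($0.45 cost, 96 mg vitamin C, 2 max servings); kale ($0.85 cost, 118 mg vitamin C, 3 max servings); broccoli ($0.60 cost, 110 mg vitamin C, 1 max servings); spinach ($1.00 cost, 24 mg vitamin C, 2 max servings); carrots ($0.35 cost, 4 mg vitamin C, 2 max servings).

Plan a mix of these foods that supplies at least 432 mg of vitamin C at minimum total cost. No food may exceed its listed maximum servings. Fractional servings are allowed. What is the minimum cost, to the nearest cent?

Cost per mg of vitamin C: orange $0.0047, broccoli $0.0055, kale $0.0072, spinach $0.0417, carrots $0.0875.
Take 2 servings of orange: +192.0 mg vitamin C for $0.90 (total $0.90, still need 240.0 mg).
Take 1 serving of broccoli: +110.0 mg vitamin C for $0.60 (total $1.50, still need 130.0 mg).
Take 1.102 servings of kale: +130.0 mg vitamin C for $0.94 (total $2.44, still need 0.0 mg).
Greedy by cheapest-per-mg is optimal for a single linear constraint, so the minimum cost is $2.44.

$2.44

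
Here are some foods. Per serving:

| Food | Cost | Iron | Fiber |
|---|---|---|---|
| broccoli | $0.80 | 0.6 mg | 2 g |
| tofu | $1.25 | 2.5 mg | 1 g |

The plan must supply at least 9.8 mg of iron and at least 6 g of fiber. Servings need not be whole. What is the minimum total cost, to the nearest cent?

$5.49

A basic optimal solution has at most two foods positive. Try each food alone and each pair with both targets met exactly.
broccoli only: max(9.8/0.6, 6/2) = 16.33 servings → $13.07.
tofu only: max(9.8/2.5, 6/1) = 6 servings → $7.50.
broccoli + tofu with both tight: 1.182 servings and 3.636 servings → $5.49.
So the least-cost plan costs $5.49.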